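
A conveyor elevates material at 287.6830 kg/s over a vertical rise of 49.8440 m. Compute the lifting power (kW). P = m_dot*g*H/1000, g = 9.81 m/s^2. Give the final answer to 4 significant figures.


P = 287.6830 * 9.81 * 49.8440 / 1000
P = 140.7 kW


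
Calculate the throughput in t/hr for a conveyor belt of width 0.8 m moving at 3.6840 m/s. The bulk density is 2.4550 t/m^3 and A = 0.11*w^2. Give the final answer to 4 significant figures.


A = 0.11 * 0.8^2 = 0.0704 m^2
C = 0.0704 * 3.6840 * 2.4550 * 3600
C = 2292 t/hr


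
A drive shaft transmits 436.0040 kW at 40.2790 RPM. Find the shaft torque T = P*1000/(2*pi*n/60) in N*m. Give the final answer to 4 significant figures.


omega = 2*pi*40.2790/60 = 4.21801 rad/s
T = 436.0040*1000 / 4.21801
T = 103400 N*m


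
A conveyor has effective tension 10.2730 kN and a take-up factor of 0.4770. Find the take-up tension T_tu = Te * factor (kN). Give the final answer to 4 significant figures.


T_tu = 10.2730 * 0.4770
T_tu = 4.900 kN


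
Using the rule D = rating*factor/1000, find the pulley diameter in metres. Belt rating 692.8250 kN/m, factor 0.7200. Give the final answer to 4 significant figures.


D = 692.8250 * 0.7200 / 1000
D = 0.4988 m


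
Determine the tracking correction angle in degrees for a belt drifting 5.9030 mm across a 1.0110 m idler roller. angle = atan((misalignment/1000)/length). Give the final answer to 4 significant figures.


misalign_m = 5.9030 / 1000 = 0.005903 m
angle = atan(0.005903 / 1.0110)
angle = 0.3345 deg


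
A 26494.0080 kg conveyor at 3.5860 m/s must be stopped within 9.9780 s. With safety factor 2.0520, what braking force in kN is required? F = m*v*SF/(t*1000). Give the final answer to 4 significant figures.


F = 26494.0080 * 3.5860 / 9.9780 * 2.0520 / 1000
F = 19.54 kN


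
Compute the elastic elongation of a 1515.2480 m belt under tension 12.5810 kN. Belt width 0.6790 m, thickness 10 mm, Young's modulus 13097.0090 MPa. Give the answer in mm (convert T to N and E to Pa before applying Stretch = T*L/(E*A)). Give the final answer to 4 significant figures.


A = 0.6790 * 0.01 = 0.00679 m^2
Stretch = 12.5810*1000 * 1515.2480 / (13097.0090e6 * 0.00679) * 1000
Stretch = 214.4 mm


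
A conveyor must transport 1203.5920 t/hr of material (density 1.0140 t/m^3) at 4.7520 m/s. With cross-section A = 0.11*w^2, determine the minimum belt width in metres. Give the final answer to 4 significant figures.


A_req = 1203.5920 / (4.7520 * 1.0140 * 3600) = 0.0693845 m^2
w = sqrt(0.0693845 / 0.11)
w = 0.7942 m


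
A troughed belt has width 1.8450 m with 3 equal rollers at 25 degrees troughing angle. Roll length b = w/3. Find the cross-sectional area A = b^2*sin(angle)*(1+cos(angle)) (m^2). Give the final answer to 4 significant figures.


b = 1.8450/3 = 0.615 m
A = 0.615^2 * sin(25 deg) * (1 + cos(25 deg))
A = 0.3047 m^2


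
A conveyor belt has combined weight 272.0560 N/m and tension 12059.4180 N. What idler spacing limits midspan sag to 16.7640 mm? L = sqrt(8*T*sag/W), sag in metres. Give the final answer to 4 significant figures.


sag = 16.7640/1000 = 0.016764 m
L = sqrt(8 * 12059.4180 * 0.016764 / 272.0560)
L = 2.438 m


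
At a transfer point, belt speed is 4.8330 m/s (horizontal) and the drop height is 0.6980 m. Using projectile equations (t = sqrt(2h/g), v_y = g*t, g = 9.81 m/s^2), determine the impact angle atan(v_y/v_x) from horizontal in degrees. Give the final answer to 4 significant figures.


t = sqrt(2*0.6980/9.81) = 0.377232 s
v_y = 9.81 * 0.377232 = 3.70065 m/s
angle = atan(3.70065 / 4.8330) = 37.44 deg


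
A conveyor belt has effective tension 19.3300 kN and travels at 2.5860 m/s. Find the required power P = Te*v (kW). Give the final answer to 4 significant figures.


P = Te * v = 19.3300 * 2.5860
P = 49.99 kW


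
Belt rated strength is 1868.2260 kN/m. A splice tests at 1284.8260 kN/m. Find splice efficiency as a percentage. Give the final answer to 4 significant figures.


Eff = 1284.8260 / 1868.2260 * 100
Eff = 68.77 %


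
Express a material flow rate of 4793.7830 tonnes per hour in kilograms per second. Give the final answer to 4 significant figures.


m_dot = 4793.7830 * 1000 / 3600
m_dot = 1332 kg/s


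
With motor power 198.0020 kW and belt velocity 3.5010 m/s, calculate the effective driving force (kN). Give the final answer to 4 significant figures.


Te = P / v = 198.0020 / 3.5010
Te = 56.56 kN


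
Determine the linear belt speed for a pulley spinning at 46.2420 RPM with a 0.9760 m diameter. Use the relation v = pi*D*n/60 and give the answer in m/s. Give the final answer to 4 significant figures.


v = pi * 0.9760 * 46.2420 / 60
v = 2.363 m/s


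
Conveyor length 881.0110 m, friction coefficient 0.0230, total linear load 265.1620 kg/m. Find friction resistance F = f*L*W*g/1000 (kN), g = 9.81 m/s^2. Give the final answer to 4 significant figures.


F = 0.0230 * 881.0110 * 265.1620 * 9.81 / 1000
F = 52.71 kN


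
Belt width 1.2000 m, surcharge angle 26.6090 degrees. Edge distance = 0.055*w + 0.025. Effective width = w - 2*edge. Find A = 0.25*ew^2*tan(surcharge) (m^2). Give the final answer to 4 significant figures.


edge = 0.055*1.2000 + 0.025 = 0.091 m
ew = 1.2000 - 2*0.091 = 1.018 m
A = 0.25 * 1.018^2 * tan(26.6090 deg)
A = 0.1298 m^2


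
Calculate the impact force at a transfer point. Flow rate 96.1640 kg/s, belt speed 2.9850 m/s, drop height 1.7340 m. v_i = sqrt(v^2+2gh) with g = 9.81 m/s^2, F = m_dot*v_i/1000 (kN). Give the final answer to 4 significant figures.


v_i = sqrt(2.9850^2 + 2*9.81*1.7340) = 6.5522 m/s
F = 96.1640 * 6.5522 / 1000
F = 0.6301 kN


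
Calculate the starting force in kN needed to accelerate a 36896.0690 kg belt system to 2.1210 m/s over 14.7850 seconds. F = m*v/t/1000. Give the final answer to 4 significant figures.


F = 36896.0690 * 2.1210 / 14.7850 / 1000
F = 5.293 kN


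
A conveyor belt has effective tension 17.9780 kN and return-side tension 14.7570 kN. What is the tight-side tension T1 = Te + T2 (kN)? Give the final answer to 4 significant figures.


T1 = Te + T2 = 17.9780 + 14.7570
T1 = 32.73 kN


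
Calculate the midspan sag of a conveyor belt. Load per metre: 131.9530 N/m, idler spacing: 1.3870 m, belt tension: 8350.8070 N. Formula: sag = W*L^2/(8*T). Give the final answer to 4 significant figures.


sag = 131.9530 * 1.3870^2 / (8 * 8350.8070)
sag = 0.003800 m


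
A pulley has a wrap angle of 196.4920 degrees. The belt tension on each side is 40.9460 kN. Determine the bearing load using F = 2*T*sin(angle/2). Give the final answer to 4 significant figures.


F = 2 * 40.9460 * sin(196.4920/2 deg)
F = 81.05 kN


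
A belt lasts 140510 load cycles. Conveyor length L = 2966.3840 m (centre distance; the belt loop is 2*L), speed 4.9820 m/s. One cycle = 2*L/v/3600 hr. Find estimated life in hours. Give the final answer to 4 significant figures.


cycle_time = 2 * 2966.3840 / 4.9820 / 3600 = 0.330789 hr
life = 140510 * 0.330789 = 46480 hours


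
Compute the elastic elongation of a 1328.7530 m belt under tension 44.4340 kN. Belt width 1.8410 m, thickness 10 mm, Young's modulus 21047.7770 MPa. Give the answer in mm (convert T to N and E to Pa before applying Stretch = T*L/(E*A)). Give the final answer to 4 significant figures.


A = 1.8410 * 0.01 = 0.01841 m^2
Stretch = 44.4340*1000 * 1328.7530 / (21047.7770e6 * 0.01841) * 1000
Stretch = 152.4 mm


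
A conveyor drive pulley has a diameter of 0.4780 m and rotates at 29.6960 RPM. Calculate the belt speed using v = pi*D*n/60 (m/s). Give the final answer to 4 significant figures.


v = pi * 0.4780 * 29.6960 / 60
v = 0.7432 m/s


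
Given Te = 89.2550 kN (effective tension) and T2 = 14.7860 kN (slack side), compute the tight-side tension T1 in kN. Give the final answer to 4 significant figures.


T1 = Te + T2 = 89.2550 + 14.7860
T1 = 104.0 kN


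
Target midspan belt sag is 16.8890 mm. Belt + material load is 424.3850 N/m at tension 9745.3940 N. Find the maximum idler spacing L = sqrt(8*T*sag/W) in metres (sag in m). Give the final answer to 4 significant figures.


sag = 16.8890/1000 = 0.016889 m
L = sqrt(8 * 9745.3940 * 0.016889 / 424.3850)
L = 1.761 m


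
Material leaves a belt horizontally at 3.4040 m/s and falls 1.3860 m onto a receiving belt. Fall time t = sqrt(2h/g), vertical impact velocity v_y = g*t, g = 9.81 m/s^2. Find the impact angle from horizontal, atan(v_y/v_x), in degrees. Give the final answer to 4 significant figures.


t = sqrt(2*1.3860/9.81) = 0.531572 s
v_y = 9.81 * 0.531572 = 5.21472 m/s
angle = atan(5.21472 / 3.4040) = 56.86 deg


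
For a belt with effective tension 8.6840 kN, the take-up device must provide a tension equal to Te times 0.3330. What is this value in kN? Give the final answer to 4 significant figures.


T_tu = 8.6840 * 0.3330
T_tu = 2.892 kN


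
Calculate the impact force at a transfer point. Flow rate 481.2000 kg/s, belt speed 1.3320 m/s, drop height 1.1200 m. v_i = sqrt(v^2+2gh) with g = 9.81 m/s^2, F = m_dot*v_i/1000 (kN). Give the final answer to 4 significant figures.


v_i = sqrt(1.3320^2 + 2*9.81*1.1200) = 4.87326 m/s
F = 481.2000 * 4.87326 / 1000
F = 2.345 kN


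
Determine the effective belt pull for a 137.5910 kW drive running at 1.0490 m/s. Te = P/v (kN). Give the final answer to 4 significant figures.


Te = P / v = 137.5910 / 1.0490
Te = 131.2 kN


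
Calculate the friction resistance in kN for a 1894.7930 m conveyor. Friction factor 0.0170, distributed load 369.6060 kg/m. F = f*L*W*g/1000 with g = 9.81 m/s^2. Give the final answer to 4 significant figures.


F = 0.0170 * 1894.7930 * 369.6060 * 9.81 / 1000
F = 116.8 kN


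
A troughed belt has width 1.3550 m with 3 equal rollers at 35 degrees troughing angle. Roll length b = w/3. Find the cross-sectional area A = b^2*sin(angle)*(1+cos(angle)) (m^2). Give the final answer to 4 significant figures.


b = 1.3550/3 = 0.451667 m
A = 0.451667^2 * sin(35 deg) * (1 + cos(35 deg))
A = 0.2129 m^2


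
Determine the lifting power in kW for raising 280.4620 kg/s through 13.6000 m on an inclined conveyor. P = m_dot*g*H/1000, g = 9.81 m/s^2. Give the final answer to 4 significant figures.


P = 280.4620 * 9.81 * 13.6000 / 1000
P = 37.42 kW


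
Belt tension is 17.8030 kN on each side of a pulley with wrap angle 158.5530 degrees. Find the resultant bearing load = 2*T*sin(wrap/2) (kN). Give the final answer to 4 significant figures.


F = 2 * 17.8030 * sin(158.5530/2 deg)
F = 34.98 kN


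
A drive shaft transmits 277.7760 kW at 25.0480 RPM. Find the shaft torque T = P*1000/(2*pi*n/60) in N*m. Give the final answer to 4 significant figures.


omega = 2*pi*25.0480/60 = 2.62302 rad/s
T = 277.7760*1000 / 2.62302
T = 105900 N*m


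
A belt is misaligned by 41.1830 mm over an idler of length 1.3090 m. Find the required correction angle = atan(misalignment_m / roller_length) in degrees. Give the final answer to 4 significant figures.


misalign_m = 41.1830 / 1000 = 0.041183 m
angle = atan(0.041183 / 1.3090)
angle = 1.802 deg


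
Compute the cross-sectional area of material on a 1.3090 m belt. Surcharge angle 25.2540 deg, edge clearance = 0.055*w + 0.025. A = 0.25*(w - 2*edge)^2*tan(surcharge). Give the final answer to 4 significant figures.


edge = 0.055*1.3090 + 0.025 = 0.096995 m
ew = 1.3090 - 2*0.096995 = 1.11501 m
A = 0.25 * 1.11501^2 * tan(25.2540 deg)
A = 0.1466 m^2


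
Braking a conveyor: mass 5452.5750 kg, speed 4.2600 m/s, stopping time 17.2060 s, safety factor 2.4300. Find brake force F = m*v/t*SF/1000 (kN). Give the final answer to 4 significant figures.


F = 5452.5750 * 4.2600 / 17.2060 * 2.4300 / 1000
F = 3.280 kN


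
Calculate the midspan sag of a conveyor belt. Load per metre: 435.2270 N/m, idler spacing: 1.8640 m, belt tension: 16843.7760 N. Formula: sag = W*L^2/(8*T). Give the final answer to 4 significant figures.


sag = 435.2270 * 1.8640^2 / (8 * 16843.7760)
sag = 0.01122 m


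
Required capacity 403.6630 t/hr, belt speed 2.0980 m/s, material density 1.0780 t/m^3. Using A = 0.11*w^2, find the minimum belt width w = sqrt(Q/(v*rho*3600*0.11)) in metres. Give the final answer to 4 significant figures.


A_req = 403.6630 / (2.0980 * 1.0780 * 3600) = 0.0495784 m^2
w = sqrt(0.0495784 / 0.11)
w = 0.6714 m


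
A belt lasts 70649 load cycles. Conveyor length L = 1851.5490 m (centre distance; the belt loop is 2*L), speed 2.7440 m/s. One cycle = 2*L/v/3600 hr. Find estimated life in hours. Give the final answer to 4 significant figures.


cycle_time = 2 * 1851.5490 / 2.7440 / 3600 = 0.374868 hr
life = 70649 * 0.374868 = 26480 hours


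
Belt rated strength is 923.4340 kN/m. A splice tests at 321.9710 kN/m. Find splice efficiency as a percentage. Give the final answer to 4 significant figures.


Eff = 321.9710 / 923.4340 * 100
Eff = 34.87 %


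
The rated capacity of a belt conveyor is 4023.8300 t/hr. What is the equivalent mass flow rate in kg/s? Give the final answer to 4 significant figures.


m_dot = 4023.8300 * 1000 / 3600
m_dot = 1118 kg/s


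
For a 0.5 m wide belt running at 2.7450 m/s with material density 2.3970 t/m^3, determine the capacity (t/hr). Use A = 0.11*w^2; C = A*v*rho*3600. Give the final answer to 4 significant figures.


A = 0.11 * 0.5^2 = 0.0275 m^2
C = 0.0275 * 2.7450 * 2.3970 * 3600
C = 651.4 t/hr


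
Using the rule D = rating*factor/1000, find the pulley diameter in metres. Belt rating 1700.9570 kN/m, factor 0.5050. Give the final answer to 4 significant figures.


D = 1700.9570 * 0.5050 / 1000
D = 0.8590 m


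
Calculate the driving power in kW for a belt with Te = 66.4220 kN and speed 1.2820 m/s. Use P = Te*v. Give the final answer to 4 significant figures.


P = Te * v = 66.4220 * 1.2820
P = 85.15 kW


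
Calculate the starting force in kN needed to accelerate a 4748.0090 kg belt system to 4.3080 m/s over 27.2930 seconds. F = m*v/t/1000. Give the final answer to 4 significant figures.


F = 4748.0090 * 4.3080 / 27.2930 / 1000
F = 0.7494 kN


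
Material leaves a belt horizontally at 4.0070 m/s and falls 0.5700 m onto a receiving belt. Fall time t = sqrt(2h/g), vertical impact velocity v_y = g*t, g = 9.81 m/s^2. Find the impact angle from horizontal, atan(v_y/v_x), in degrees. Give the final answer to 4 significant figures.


t = sqrt(2*0.5700/9.81) = 0.340893 s
v_y = 9.81 * 0.340893 = 3.34416 m/s
angle = atan(3.34416 / 4.0070) = 39.85 deg


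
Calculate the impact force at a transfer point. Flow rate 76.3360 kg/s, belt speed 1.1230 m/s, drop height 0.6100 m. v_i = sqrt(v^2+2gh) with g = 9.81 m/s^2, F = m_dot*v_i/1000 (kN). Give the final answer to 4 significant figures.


v_i = sqrt(1.1230^2 + 2*9.81*0.6100) = 3.63721 m/s
F = 76.3360 * 3.63721 / 1000
F = 0.2777 kN


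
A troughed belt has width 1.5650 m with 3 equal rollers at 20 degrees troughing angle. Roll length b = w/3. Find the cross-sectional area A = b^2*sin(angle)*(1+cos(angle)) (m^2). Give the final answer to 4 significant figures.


b = 1.5650/3 = 0.521667 m
A = 0.521667^2 * sin(20 deg) * (1 + cos(20 deg))
A = 0.1805 m^2


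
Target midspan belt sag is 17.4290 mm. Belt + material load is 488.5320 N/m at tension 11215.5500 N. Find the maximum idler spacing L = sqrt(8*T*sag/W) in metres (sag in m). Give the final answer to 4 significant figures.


sag = 17.4290/1000 = 0.017429 m
L = sqrt(8 * 11215.5500 * 0.017429 / 488.5320)
L = 1.789 m


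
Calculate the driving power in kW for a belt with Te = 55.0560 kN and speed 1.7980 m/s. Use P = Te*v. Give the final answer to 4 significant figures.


P = Te * v = 55.0560 * 1.7980
P = 98.99 kW


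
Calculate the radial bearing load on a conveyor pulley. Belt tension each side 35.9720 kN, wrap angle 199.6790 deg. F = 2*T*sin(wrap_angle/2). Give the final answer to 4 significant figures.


F = 2 * 35.9720 * sin(199.6790/2 deg)
F = 70.89 kN


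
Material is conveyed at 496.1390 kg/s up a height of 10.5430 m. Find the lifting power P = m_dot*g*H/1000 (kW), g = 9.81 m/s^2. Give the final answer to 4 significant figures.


P = 496.1390 * 9.81 * 10.5430 / 1000
P = 51.31 kW


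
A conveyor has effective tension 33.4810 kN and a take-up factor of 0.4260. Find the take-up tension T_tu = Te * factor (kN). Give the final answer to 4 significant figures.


T_tu = 33.4810 * 0.4260
T_tu = 14.26 kN


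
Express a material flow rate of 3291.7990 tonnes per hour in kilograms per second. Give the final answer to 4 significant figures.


m_dot = 3291.7990 * 1000 / 3600
m_dot = 914.4 kg/s


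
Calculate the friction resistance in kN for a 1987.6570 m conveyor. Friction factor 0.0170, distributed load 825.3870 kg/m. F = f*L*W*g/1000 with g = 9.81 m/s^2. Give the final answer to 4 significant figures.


F = 0.0170 * 1987.6570 * 825.3870 * 9.81 / 1000
F = 273.6 kN


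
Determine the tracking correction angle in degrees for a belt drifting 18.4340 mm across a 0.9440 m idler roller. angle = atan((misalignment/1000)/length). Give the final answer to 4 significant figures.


misalign_m = 18.4340 / 1000 = 0.018434 m
angle = atan(0.018434 / 0.9440)
angle = 1.119 deg


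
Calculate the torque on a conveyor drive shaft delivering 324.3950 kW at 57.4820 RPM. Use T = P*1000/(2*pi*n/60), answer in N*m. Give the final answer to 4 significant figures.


omega = 2*pi*57.4820/60 = 6.0195 rad/s
T = 324.3950*1000 / 6.0195
T = 53890 N*m


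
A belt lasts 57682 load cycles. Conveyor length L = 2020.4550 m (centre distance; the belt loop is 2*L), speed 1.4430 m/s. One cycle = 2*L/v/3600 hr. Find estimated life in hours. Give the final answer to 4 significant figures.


cycle_time = 2 * 2020.4550 / 1.4430 / 3600 = 0.777876 hr
life = 57682 * 0.777876 = 44870 hours


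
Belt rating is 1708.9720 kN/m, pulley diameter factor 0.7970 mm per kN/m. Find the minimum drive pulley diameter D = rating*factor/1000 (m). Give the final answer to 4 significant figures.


D = 1708.9720 * 0.7970 / 1000
D = 1.362 m


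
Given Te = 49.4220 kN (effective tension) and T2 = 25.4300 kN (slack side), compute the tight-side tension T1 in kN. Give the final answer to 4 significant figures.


T1 = Te + T2 = 49.4220 + 25.4300
T1 = 74.85 kN


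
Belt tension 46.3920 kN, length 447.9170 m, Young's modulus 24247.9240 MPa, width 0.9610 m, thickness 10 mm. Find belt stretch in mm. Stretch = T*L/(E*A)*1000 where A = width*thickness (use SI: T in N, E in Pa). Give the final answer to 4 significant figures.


A = 0.9610 * 0.01 = 0.00961 m^2
Stretch = 46.3920*1000 * 447.9170 / (24247.9240e6 * 0.00961) * 1000
Stretch = 89.17 mm


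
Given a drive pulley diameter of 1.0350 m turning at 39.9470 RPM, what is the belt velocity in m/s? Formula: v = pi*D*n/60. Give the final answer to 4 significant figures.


v = pi * 1.0350 * 39.9470 / 60
v = 2.165 m/s


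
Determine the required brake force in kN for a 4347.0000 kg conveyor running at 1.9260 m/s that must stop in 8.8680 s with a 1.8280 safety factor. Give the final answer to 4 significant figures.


F = 4347.0000 * 1.9260 / 8.8680 * 1.8280 / 1000
F = 1.726 kN


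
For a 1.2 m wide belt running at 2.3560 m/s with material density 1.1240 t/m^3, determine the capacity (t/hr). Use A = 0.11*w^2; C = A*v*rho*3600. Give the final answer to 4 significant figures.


A = 0.11 * 1.2^2 = 0.1584 m^2
C = 0.1584 * 2.3560 * 1.1240 * 3600
C = 1510 t/hr


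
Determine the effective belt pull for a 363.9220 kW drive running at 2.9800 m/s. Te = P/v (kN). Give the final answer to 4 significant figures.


Te = P / v = 363.9220 / 2.9800
Te = 122.1 kN


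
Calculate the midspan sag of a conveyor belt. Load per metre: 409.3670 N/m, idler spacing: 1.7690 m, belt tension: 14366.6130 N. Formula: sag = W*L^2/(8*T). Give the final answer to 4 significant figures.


sag = 409.3670 * 1.7690^2 / (8 * 14366.6130)
sag = 0.01115 m


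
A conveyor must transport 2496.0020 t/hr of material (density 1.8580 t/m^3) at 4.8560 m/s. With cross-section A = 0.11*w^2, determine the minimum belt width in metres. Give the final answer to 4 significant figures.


A_req = 2496.0020 / (4.8560 * 1.8580 * 3600) = 0.0768454 m^2
w = sqrt(0.0768454 / 0.11)
w = 0.8358 m


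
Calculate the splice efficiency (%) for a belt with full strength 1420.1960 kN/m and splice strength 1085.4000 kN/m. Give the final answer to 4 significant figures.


Eff = 1085.4000 / 1420.1960 * 100
Eff = 76.43 %


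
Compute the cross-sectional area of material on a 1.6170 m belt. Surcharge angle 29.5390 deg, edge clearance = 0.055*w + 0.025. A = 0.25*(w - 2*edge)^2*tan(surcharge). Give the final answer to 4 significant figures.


edge = 0.055*1.6170 + 0.025 = 0.113935 m
ew = 1.6170 - 2*0.113935 = 1.38913 m
A = 0.25 * 1.38913^2 * tan(29.5390 deg)
A = 0.2734 m^2


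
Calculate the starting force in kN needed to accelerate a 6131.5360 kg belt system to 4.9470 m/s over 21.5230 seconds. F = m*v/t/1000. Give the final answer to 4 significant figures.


F = 6131.5360 * 4.9470 / 21.5230 / 1000
F = 1.409 kN


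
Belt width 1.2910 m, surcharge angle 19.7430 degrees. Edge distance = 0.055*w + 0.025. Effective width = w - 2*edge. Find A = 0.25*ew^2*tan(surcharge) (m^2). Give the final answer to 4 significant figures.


edge = 0.055*1.2910 + 0.025 = 0.096005 m
ew = 1.2910 - 2*0.096005 = 1.09899 m
A = 0.25 * 1.09899^2 * tan(19.7430 deg)
A = 0.1084 m^2


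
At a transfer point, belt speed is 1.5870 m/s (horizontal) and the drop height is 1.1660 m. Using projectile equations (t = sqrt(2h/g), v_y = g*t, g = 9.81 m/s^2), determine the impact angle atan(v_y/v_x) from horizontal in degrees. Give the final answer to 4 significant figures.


t = sqrt(2*1.1660/9.81) = 0.487562 s
v_y = 9.81 * 0.487562 = 4.78298 m/s
angle = atan(4.78298 / 1.5870) = 71.64 deg


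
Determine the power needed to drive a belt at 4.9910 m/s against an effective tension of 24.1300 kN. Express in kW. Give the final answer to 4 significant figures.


P = Te * v = 24.1300 * 4.9910
P = 120.4 kW


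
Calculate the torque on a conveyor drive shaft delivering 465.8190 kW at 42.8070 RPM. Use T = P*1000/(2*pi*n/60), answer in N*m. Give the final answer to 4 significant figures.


omega = 2*pi*42.8070/60 = 4.48274 rad/s
T = 465.8190*1000 / 4.48274
T = 103900 N*m


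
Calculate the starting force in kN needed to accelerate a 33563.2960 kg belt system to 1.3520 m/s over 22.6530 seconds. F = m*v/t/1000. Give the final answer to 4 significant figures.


F = 33563.2960 * 1.3520 / 22.6530 / 1000
F = 2.003 kN


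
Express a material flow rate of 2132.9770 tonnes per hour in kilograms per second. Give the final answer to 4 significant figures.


m_dot = 2132.9770 * 1000 / 3600
m_dot = 592.5 kg/s


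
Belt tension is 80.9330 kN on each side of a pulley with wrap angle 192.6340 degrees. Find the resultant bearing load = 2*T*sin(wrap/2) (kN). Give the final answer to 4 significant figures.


F = 2 * 80.9330 * sin(192.6340/2 deg)
F = 160.9 kN


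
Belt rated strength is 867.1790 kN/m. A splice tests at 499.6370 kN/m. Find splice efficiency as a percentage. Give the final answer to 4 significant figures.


Eff = 499.6370 / 867.1790 * 100
Eff = 57.62 %


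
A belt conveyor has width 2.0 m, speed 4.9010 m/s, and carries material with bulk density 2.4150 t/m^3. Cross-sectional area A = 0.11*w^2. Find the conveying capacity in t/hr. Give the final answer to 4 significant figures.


A = 0.11 * 2.0^2 = 0.44 m^2
C = 0.44 * 4.9010 * 2.4150 * 3600
C = 18750 t/hr


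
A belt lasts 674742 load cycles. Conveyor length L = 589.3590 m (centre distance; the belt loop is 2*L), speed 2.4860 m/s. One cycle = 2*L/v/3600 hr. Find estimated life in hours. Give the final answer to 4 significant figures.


cycle_time = 2 * 589.3590 / 2.4860 / 3600 = 0.131706 hr
life = 674742 * 0.131706 = 88870 hours


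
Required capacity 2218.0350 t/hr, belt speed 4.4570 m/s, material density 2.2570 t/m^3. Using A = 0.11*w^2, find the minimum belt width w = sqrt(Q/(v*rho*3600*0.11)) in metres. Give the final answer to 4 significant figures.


A_req = 2218.0350 / (4.4570 * 2.2570 * 3600) = 0.061248 m^2
w = sqrt(0.061248 / 0.11)
w = 0.7462 m


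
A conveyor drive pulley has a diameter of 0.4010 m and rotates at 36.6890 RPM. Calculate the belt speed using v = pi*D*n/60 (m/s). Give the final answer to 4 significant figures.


v = pi * 0.4010 * 36.6890 / 60
v = 0.7703 m/s


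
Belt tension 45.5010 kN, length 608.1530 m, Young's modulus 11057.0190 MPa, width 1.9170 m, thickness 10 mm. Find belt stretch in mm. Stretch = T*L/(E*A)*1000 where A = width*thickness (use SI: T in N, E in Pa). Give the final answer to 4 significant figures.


A = 1.9170 * 0.01 = 0.01917 m^2
Stretch = 45.5010*1000 * 608.1530 / (11057.0190e6 * 0.01917) * 1000
Stretch = 130.5 mm


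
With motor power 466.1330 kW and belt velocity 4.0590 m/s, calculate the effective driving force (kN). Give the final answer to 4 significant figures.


Te = P / v = 466.1330 / 4.0590
Te = 114.8 kN


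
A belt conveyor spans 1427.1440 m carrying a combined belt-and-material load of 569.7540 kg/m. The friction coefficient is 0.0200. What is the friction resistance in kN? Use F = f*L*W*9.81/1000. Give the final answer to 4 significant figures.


F = 0.0200 * 1427.1440 * 569.7540 * 9.81 / 1000
F = 159.5 kN


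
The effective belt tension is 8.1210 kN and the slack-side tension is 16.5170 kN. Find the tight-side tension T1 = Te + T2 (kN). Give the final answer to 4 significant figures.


T1 = Te + T2 = 8.1210 + 16.5170
T1 = 24.64 kN


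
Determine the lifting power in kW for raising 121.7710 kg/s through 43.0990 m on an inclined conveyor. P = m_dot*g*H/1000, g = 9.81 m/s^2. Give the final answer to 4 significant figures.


P = 121.7710 * 9.81 * 43.0990 / 1000
P = 51.48 kW


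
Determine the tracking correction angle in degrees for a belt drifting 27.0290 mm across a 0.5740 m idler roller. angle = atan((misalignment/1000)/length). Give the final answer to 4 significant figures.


misalign_m = 27.0290 / 1000 = 0.027029 m
angle = atan(0.027029 / 0.5740)
angle = 2.696 deg


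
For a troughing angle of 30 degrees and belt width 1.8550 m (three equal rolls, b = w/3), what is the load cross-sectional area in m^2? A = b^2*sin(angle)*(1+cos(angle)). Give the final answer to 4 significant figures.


b = 1.8550/3 = 0.618333 m
A = 0.618333^2 * sin(30 deg) * (1 + cos(30 deg))
A = 0.3567 m^2


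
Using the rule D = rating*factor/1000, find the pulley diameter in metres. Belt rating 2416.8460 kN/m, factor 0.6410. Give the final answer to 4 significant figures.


D = 2416.8460 * 0.6410 / 1000
D = 1.549 m


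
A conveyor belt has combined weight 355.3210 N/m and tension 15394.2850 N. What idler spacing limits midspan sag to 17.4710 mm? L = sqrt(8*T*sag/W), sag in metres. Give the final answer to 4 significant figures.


sag = 17.4710/1000 = 0.017471 m
L = sqrt(8 * 15394.2850 * 0.017471 / 355.3210)
L = 2.461 m


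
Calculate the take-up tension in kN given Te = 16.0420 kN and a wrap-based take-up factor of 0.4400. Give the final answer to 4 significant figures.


T_tu = 16.0420 * 0.4400
T_tu = 7.058 kN


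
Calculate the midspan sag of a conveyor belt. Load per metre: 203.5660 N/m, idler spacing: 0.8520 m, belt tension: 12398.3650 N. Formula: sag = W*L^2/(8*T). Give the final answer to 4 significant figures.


sag = 203.5660 * 0.8520^2 / (8 * 12398.3650)
sag = 0.001490 m


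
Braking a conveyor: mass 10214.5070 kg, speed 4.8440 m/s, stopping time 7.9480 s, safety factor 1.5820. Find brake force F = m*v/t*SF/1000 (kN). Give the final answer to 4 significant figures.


F = 10214.5070 * 4.8440 / 7.9480 * 1.5820 / 1000
F = 9.849 kN


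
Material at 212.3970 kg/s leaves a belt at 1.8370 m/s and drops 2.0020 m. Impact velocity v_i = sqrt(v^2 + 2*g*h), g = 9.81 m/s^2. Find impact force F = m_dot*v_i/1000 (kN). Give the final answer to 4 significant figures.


v_i = sqrt(1.8370^2 + 2*9.81*2.0020) = 6.53099 m/s
F = 212.3970 * 6.53099 / 1000
F = 1.387 kN


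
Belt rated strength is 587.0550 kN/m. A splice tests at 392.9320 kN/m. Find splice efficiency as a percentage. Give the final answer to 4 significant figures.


Eff = 392.9320 / 587.0550 * 100
Eff = 66.93 %


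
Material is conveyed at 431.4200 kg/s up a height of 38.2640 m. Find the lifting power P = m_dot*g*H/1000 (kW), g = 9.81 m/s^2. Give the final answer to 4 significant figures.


P = 431.4200 * 9.81 * 38.2640 / 1000
P = 161.9 kW


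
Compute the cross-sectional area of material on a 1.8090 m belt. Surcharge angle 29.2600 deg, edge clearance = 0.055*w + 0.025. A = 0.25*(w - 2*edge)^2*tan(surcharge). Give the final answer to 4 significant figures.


edge = 0.055*1.8090 + 0.025 = 0.124495 m
ew = 1.8090 - 2*0.124495 = 1.56001 m
A = 0.25 * 1.56001^2 * tan(29.2600 deg)
A = 0.3409 m^2


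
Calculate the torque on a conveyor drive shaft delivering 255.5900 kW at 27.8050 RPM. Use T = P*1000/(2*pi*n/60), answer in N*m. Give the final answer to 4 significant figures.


omega = 2*pi*27.8050/60 = 2.91173 rad/s
T = 255.5900*1000 / 2.91173
T = 87780 N*m


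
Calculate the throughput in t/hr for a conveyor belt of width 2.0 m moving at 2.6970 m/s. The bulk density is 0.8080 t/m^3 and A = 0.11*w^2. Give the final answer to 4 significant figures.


A = 0.11 * 2.0^2 = 0.44 m^2
C = 0.44 * 2.6970 * 0.8080 * 3600
C = 3452 t/hr


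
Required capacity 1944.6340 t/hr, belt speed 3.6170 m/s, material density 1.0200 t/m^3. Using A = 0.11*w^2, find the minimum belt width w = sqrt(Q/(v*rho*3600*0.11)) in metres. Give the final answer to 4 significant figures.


A_req = 1944.6340 / (3.6170 * 1.0200 * 3600) = 0.146415 m^2
w = sqrt(0.146415 / 0.11)
w = 1.154 m


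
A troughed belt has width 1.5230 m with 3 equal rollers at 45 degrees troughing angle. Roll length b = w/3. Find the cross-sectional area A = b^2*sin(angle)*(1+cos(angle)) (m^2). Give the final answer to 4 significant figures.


b = 1.5230/3 = 0.507667 m
A = 0.507667^2 * sin(45 deg) * (1 + cos(45 deg))
A = 0.3111 m^2


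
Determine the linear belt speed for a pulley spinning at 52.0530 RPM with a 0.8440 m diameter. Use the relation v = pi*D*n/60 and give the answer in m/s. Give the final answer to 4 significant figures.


v = pi * 0.8440 * 52.0530 / 60
v = 2.300 m/s


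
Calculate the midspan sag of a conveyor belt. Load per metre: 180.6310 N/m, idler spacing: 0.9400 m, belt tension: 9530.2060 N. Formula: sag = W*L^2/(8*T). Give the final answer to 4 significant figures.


sag = 180.6310 * 0.9400^2 / (8 * 9530.2060)
sag = 0.002093 m


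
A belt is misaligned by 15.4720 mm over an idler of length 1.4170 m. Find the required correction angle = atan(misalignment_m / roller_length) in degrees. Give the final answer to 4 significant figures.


misalign_m = 15.4720 / 1000 = 0.015472 m
angle = atan(0.015472 / 1.4170)
angle = 0.6256 deg


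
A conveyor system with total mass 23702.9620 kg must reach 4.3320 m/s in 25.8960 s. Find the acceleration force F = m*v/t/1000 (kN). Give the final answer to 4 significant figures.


F = 23702.9620 * 4.3320 / 25.8960 / 1000
F = 3.965 kN


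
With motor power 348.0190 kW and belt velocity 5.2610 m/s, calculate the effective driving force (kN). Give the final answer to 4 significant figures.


Te = P / v = 348.0190 / 5.2610
Te = 66.15 kN


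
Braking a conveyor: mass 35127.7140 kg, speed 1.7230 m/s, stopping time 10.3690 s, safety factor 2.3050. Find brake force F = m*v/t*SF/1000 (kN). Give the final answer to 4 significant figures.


F = 35127.7140 * 1.7230 / 10.3690 * 2.3050 / 1000
F = 13.45 kN


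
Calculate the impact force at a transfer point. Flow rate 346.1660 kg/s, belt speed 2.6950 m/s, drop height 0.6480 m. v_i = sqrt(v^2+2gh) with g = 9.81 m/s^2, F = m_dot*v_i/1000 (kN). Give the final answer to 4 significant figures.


v_i = sqrt(2.6950^2 + 2*9.81*0.6480) = 4.46954 m/s
F = 346.1660 * 4.46954 / 1000
F = 1.547 kN


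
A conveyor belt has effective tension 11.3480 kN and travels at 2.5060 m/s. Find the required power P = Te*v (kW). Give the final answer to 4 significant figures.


P = Te * v = 11.3480 * 2.5060
P = 28.44 kW


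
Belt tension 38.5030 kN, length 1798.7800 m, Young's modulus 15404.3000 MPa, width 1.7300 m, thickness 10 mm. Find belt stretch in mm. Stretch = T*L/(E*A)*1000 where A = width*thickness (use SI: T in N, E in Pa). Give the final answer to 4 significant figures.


A = 1.7300 * 0.01 = 0.01730 m^2
Stretch = 38.5030*1000 * 1798.7800 / (15404.3000e6 * 0.01730) * 1000
Stretch = 259.9 mm


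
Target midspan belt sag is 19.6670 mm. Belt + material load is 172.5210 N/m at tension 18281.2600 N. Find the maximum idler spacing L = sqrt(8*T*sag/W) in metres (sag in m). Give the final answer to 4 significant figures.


sag = 19.6670/1000 = 0.019667 m
L = sqrt(8 * 18281.2600 * 0.019667 / 172.5210)
L = 4.083 m


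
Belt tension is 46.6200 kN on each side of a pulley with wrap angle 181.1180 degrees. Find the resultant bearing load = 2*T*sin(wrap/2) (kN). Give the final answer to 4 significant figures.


F = 2 * 46.6200 * sin(181.1180/2 deg)
F = 93.24 kN


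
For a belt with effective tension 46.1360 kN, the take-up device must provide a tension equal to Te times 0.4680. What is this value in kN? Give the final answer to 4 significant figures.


T_tu = 46.1360 * 0.4680
T_tu = 21.59 kN


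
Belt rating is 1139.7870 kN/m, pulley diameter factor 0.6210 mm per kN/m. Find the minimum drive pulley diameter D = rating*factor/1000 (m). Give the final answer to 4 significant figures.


D = 1139.7870 * 0.6210 / 1000
D = 0.7078 m


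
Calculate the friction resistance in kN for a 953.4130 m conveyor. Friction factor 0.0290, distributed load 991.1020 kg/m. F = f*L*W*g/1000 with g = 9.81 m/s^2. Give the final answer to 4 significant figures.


F = 0.0290 * 953.4130 * 991.1020 * 9.81 / 1000
F = 268.8 kN


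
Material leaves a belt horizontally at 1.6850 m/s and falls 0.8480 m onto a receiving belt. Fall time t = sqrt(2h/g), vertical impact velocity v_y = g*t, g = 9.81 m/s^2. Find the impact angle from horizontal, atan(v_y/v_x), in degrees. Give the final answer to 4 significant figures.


t = sqrt(2*0.8480/9.81) = 0.415794 s
v_y = 9.81 * 0.415794 = 4.07894 m/s
angle = atan(4.07894 / 1.6850) = 67.55 deg


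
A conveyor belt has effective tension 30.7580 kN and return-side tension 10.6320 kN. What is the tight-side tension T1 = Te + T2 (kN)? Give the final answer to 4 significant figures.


T1 = Te + T2 = 30.7580 + 10.6320
T1 = 41.39 kN


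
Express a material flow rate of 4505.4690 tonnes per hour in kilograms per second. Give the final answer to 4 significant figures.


m_dot = 4505.4690 * 1000 / 3600
m_dot = 1252 kg/s


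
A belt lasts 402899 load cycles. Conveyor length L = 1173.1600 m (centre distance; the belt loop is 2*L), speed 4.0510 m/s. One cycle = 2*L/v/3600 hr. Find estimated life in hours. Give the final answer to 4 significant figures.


cycle_time = 2 * 1173.1600 / 4.0510 / 3600 = 0.160888 hr
life = 402899 * 0.160888 = 64820 hours


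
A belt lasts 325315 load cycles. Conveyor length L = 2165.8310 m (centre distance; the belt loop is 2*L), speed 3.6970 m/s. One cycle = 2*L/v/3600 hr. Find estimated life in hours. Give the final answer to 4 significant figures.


cycle_time = 2 * 2165.8310 / 3.6970 / 3600 = 0.325464 hr
life = 325315 * 0.325464 = 105900 hours


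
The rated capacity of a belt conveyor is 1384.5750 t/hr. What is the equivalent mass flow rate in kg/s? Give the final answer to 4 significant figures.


m_dot = 1384.5750 * 1000 / 3600
m_dot = 384.6 kg/s


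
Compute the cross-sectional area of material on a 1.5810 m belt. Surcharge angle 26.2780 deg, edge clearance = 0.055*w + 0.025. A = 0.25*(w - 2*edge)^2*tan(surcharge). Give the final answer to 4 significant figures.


edge = 0.055*1.5810 + 0.025 = 0.111955 m
ew = 1.5810 - 2*0.111955 = 1.35709 m
A = 0.25 * 1.35709^2 * tan(26.2780 deg)
A = 0.2273 m^2


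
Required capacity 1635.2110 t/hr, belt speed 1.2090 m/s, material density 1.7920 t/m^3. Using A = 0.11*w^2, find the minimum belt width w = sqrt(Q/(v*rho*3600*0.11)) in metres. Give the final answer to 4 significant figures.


A_req = 1635.2110 / (1.2090 * 1.7920 * 3600) = 0.209656 m^2
w = sqrt(0.209656 / 0.11)
w = 1.381 m


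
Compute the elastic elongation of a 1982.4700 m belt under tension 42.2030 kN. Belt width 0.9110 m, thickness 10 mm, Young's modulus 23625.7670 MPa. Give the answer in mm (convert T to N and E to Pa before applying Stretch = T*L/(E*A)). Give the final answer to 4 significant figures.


A = 0.9110 * 0.01 = 0.00911 m^2
Stretch = 42.2030*1000 * 1982.4700 / (23625.7670e6 * 0.00911) * 1000
Stretch = 388.7 mm


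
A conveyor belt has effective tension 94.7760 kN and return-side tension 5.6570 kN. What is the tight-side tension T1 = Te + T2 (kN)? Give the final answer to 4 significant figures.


T1 = Te + T2 = 94.7760 + 5.6570
T1 = 100.4 kN


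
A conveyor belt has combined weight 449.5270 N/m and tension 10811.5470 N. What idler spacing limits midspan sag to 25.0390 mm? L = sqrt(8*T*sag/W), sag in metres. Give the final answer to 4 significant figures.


sag = 25.0390/1000 = 0.025039 m
L = sqrt(8 * 10811.5470 * 0.025039 / 449.5270)
L = 2.195 m


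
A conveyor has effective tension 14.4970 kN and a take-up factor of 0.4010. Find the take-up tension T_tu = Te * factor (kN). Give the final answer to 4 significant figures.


T_tu = 14.4970 * 0.4010
T_tu = 5.813 kN


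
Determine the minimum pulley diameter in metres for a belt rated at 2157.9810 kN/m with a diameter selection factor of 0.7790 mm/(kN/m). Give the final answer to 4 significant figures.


D = 2157.9810 * 0.7790 / 1000
D = 1.681 m


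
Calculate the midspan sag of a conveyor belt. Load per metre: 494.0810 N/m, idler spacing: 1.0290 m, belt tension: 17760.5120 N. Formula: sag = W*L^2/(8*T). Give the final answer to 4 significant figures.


sag = 494.0810 * 1.0290^2 / (8 * 17760.5120)
sag = 0.003682 m


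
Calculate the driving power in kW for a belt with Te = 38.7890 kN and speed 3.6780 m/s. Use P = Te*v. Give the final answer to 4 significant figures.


P = Te * v = 38.7890 * 3.6780
P = 142.7 kW


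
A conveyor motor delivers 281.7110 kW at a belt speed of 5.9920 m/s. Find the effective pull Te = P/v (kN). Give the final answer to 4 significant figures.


Te = P / v = 281.7110 / 5.9920
Te = 47.01 kN


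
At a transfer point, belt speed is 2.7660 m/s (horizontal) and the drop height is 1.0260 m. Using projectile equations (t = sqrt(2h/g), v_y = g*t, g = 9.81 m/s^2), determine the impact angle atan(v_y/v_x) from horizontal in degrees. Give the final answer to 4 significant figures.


t = sqrt(2*1.0260/9.81) = 0.457356 s
v_y = 9.81 * 0.457356 = 4.48666 m/s
angle = atan(4.48666 / 2.7660) = 58.35 deg


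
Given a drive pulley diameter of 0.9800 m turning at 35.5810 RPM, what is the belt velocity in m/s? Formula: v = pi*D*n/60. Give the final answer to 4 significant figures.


v = pi * 0.9800 * 35.5810 / 60
v = 1.826 m/s


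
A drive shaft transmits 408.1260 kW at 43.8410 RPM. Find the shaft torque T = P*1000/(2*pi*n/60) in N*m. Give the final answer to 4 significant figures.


omega = 2*pi*43.8410/60 = 4.59102 rad/s
T = 408.1260*1000 / 4.59102
T = 88900 N*m


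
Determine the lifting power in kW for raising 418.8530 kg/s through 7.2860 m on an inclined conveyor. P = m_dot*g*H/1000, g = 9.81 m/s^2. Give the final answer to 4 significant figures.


P = 418.8530 * 9.81 * 7.2860 / 1000
P = 29.94 kW


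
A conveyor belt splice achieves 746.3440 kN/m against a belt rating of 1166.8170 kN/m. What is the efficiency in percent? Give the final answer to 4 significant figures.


Eff = 746.3440 / 1166.8170 * 100
Eff = 63.96 %
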